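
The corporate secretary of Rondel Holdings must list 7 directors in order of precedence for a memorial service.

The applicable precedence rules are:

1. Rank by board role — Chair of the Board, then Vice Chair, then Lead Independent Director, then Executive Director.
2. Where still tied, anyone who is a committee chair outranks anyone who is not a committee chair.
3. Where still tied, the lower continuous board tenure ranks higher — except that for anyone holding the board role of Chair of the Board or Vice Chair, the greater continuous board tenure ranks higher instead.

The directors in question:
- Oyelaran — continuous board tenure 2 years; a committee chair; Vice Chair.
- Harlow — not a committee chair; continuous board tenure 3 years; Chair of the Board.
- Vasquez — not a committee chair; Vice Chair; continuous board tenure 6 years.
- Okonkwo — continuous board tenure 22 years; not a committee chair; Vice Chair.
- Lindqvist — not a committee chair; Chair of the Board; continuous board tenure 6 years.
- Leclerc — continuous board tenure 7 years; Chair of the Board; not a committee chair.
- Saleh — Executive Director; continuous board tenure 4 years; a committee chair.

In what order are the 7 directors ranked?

Leclerc, Lindqvist, Harlow, Oyelaran, Okonkwo, Vasquez, Saleh

By board role: Leclerc, Lindqvist and Harlow (Chair of the Board); then Oyelaran, Okonkwo and Vasquez (Vice Chair); then Saleh (Executive Director).
Leclerc, Lindqvist and Harlow are each not a committee chair, so the next rule applies.
Among Leclerc, Lindqvist and Harlow, by continuous board tenure (higher first) (reversed rule for this group): Leclerc (7 years) before Lindqvist (6 years) before Harlow (3 years).
Among Oyelaran, Okonkwo and Vasquez, a committee chair before not a committee chair: Oyelaran (a committee chair) before Okonkwo and Vasquez (not a committee chair).
Among Okonkwo and Vasquez, by continuous board tenure (higher first) (reversed rule for this group): Okonkwo (22 years) before Vasquez (6 years).
Full order: Leclerc, Lindqvist, Harlow, Oyelaran, Okonkwo, Vasquez, Saleh.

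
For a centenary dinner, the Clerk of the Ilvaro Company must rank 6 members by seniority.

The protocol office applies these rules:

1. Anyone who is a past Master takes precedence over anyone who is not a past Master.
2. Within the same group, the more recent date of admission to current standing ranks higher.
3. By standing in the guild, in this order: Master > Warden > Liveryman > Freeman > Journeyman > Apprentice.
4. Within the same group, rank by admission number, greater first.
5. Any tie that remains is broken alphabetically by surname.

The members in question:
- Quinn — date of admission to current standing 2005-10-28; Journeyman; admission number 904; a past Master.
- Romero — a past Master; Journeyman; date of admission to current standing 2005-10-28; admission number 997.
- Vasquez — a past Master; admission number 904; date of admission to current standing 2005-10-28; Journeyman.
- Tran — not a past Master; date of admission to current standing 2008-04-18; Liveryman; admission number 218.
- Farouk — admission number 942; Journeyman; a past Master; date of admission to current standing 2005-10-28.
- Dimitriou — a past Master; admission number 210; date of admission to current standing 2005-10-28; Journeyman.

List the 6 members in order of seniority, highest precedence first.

By the first rule: Romero, Farouk, Quinn, Vasquez and Dimitriou (each a past Master); then Tran (not a past Master).
Romero, Farouk, Quinn, Vasquez and Dimitriou all have date of admission to current standing 2005-10-28, so the next rule applies.
Romero, Farouk, Quinn, Vasquez and Dimitriou are each Journeyman, so the next rule applies.
Among Romero, Farouk, Quinn, Vasquez and Dimitriou, by admission number (higher first): Romero (997) before Farouk (942) before Quinn and Vasquez (904) before Dimitriou (210).
Among Quinn and Vasquez, alphabetically by surname: Quinn before Vasquez.
Full order: Romero, Farouk, Quinn, Vasquez, Dimitriou, Tran.

Romero, Farouk, Quinn, Vasquez, Dimitriou, Tran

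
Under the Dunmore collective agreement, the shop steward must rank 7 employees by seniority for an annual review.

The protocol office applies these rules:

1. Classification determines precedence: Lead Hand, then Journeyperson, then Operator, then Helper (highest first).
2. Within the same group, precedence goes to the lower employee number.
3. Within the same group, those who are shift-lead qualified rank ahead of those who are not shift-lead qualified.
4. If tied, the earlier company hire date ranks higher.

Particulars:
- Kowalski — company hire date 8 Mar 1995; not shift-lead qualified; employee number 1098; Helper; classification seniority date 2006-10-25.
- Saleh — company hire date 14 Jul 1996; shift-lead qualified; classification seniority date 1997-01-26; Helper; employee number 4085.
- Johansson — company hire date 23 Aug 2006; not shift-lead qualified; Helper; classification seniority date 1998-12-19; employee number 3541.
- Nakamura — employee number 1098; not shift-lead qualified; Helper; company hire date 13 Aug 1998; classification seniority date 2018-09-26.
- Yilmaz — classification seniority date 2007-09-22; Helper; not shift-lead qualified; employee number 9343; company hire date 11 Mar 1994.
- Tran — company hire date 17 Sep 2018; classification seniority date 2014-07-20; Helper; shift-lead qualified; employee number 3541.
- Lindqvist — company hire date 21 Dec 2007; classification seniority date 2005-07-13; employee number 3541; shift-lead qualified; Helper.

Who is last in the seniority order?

Yilmaz

By classification: Kowalski, Nakamura, Lindqvist, Tran, Johansson, Saleh and Yilmaz (Helper).
Among Kowalski, Nakamura, Lindqvist, Tran, Johansson, Saleh and Yilmaz, by employee number (lower first): Kowalski and Nakamura (1098) before Lindqvist, Tran and Johansson (3541) before Saleh (4085) before Yilmaz (9343).
Kowalski and Nakamura are each not shift-lead qualified, so the next rule applies.
Among Kowalski and Nakamura, by company hire date (earlier first): Kowalski (8 Mar 1995) before Nakamura (13 Aug 1998).
Among Lindqvist, Tran and Johansson, shift-lead qualified before not shift-lead qualified: Lindqvist and Tran (shift-lead qualified) before Johansson (not shift-lead qualified).
Among Lindqvist and Tran, by company hire date (earlier first): Lindqvist (21 Dec 2007) before Tran (17 Sep 2018).
Order: Kowalski, Nakamura, Lindqvist, Tran, Johansson, Saleh, Yilmaz.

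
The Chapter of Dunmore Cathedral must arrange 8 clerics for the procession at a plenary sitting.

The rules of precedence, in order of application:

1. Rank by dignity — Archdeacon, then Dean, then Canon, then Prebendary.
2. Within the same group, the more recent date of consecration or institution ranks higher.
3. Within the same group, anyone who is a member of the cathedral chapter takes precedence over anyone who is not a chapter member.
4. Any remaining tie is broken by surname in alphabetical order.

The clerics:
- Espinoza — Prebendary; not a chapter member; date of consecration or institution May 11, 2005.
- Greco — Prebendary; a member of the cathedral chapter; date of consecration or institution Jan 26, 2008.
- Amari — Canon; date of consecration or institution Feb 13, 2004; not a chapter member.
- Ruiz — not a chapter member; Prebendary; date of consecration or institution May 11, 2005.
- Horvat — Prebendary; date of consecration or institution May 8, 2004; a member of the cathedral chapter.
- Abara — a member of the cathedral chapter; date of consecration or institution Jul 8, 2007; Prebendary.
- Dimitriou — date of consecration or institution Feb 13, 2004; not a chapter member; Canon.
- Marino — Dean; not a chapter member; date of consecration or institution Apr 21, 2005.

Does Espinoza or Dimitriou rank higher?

Dimitriou

By dignity: Marino (Dean); then Amari and Dimitriou (Canon); then Greco, Abara, Espinoza, Ruiz and Horvat (Prebendary).
Amari and Dimitriou both have date of consecration or institution Feb 13, 2004, so the next rule applies.
Amari and Dimitriou are each not a chapter member, so the next rule applies.
Among Amari and Dimitriou, alphabetically by surname: Amari before Dimitriou.
Among Greco, Abara, Espinoza, Ruiz and Horvat, by date of consecration or institution (later first): Greco (Jan 26, 2008) before Abara (Jul 8, 2007) before Espinoza and Ruiz (May 11, 2005) before Horvat (May 8, 2004).
Espinoza and Ruiz are each not a chapter member, so the next rule applies.
Among Espinoza and Ruiz, alphabetically by surname: Espinoza before Ruiz.
So Dimitriou takes precedence.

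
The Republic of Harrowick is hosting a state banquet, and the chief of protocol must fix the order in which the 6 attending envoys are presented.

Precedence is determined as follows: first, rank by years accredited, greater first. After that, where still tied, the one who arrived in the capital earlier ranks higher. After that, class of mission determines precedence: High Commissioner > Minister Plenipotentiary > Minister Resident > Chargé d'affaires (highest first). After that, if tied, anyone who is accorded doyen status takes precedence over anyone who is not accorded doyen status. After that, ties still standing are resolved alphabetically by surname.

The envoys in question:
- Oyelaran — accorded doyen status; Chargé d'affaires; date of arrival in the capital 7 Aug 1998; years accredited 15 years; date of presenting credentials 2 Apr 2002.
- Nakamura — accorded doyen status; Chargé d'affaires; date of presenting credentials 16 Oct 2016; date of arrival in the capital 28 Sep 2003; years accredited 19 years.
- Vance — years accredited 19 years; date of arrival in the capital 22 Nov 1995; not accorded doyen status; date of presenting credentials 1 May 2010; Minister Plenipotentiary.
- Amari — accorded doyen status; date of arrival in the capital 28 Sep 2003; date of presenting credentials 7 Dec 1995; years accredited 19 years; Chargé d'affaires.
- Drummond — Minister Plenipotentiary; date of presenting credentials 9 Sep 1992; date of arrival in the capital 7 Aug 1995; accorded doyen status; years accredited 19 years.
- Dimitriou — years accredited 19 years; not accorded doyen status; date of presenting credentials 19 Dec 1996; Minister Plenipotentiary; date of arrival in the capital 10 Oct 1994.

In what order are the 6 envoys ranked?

Dimitriou, Drummond, Vance, Amari, Nakamura, Oyelaran

By years accredited (higher first): Dimitriou, Drummond, Vance, Amari and Nakamura (each 19 years); then Oyelaran (15 years).
Among Dimitriou, Drummond, Vance, Amari and Nakamura, by date of arrival in the capital (earlier first): Dimitriou (10 Oct 1994) before Drummond (7 Aug 1995) before Vance (22 Nov 1995) before Amari and Nakamura (28 Sep 2003).
Amari and Nakamura are each Chargé d'affaires, so the next rule applies.
Amari and Nakamura are each accorded doyen status, so the next rule applies.
Among Amari and Nakamura, alphabetically by surname: Amari before Nakamura.
Full order: Dimitriou, Drummond, Vance, Amari, Nakamura, Oyelaran.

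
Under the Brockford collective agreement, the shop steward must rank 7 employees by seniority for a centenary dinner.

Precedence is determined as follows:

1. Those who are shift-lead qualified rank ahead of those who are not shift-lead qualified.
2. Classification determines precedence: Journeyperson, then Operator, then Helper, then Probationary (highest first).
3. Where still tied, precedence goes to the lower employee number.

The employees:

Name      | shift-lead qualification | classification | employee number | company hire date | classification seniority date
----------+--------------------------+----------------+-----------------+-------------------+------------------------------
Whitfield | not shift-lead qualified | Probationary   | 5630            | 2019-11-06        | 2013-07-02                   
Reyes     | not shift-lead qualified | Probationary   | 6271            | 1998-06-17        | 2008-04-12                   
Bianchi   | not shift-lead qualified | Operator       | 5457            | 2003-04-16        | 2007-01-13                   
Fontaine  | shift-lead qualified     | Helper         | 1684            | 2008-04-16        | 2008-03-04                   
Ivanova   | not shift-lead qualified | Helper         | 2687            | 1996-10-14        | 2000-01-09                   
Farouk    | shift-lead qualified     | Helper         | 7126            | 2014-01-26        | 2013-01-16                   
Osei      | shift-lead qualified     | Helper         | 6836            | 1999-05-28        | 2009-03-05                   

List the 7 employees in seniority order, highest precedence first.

Fontaine, Osei, Farouk, Bianchi, Ivanova, Whitfield, Reyes

By the first rule: Fontaine, Osei and Farouk (each shift-lead qualified); then Bianchi, Ivanova, Whitfield and Reyes (each not shift-lead qualified).
Fontaine, Osei and Farouk are each Helper, so the next rule applies.
Among Fontaine, Osei and Farouk, by employee number (lower first): Fontaine (1684) before Osei (6836) before Farouk (7126).
Among Bianchi, Ivanova, Whitfield and Reyes, by classification: Bianchi (Operator) before Ivanova (Helper) before Whitfield and Reyes (Probationary).
Among Whitfield and Reyes, by employee number (lower first): Whitfield (5630) before Reyes (6271).
Full order: Fontaine, Osei, Farouk, Bianchi, Ivanova, Whitfield, Reyes.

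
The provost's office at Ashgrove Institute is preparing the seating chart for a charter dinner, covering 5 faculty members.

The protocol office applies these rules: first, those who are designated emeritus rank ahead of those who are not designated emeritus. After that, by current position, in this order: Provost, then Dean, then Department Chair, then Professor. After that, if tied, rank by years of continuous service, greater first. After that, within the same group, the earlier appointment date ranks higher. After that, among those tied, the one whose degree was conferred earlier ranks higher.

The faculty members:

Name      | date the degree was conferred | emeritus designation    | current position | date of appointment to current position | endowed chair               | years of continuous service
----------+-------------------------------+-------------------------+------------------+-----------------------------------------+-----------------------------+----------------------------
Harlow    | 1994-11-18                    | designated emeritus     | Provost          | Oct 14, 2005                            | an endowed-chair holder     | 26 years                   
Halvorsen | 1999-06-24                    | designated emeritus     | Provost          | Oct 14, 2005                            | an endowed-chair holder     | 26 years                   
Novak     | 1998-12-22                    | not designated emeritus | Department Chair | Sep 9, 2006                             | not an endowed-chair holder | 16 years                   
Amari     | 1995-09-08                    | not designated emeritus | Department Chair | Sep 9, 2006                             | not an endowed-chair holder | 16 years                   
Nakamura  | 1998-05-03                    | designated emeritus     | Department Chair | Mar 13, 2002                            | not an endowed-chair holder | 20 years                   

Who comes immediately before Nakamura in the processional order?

Halvorsen

By the first rule: Harlow, Halvorsen and Nakamura (each designated emeritus); then Amari and Novak (both not designated emeritus).
Among Harlow, Halvorsen and Nakamura, by current position: Harlow and Halvorsen (Provost) before Nakamura (Department Chair).
Harlow and Halvorsen both have years of continuous service 26 years, so the next rule applies.
Harlow and Halvorsen both have date of appointment to current position Oct 14, 2005, so the next rule applies.
Among Harlow and Halvorsen, by date the degree was conferred (earlier first): Harlow (1994-11-18) before Halvorsen (1999-06-24).
Amari and Novak are each Department Chair, so the next rule applies.
Amari and Novak both have years of continuous service 16 years, so the next rule applies.
Amari and Novak both have date of appointment to current position Sep 9, 2006, so the next rule applies.
Among Amari and Novak, by date the degree was conferred (earlier first): Amari (1995-09-08) before Novak (1998-12-22).
Order: Harlow, Halvorsen, Nakamura, Amari, Novak.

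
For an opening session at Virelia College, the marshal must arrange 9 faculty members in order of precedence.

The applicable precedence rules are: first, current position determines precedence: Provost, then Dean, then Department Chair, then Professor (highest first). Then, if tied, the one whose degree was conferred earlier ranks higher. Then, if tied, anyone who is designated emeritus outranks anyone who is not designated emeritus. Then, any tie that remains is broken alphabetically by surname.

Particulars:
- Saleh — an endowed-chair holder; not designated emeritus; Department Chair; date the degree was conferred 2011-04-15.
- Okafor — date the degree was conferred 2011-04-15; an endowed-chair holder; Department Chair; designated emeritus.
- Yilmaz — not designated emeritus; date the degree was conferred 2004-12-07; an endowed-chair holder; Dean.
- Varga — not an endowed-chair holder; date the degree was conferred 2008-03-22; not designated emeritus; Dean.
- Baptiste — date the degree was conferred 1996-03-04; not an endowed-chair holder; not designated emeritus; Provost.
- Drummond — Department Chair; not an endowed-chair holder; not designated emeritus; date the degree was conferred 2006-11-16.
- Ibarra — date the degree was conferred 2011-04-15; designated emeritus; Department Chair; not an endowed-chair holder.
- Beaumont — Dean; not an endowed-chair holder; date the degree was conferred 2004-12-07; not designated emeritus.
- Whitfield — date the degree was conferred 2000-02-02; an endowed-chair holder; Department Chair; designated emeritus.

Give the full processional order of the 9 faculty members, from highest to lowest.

Baptiste, Beaumont, Yilmaz, Varga, Whitfield, Drummond, Ibarra, Okafor, Saleh

By current position: Baptiste (Provost); then Beaumont, Yilmaz and Varga (Dean); then Whitfield, Drummond, Ibarra, Okafor and Saleh (Department Chair).
Among Beaumont, Yilmaz and Varga, by date the degree was conferred (earlier first): Beaumont and Yilmaz (2004-12-07) before Varga (2008-03-22).
Beaumont and Yilmaz are each not designated emeritus, so the next rule applies.
Among Beaumont and Yilmaz, alphabetically by surname: Beaumont before Yilmaz.
Among Whitfield, Drummond, Ibarra, Okafor and Saleh, by date the degree was conferred (earlier first): Whitfield (2000-02-02) before Drummond (2006-11-16) before Ibarra, Okafor and Saleh (2011-04-15).
Among Ibarra, Okafor and Saleh, designated emeritus before not designated emeritus: Ibarra and Okafor (designated emeritus) before Saleh (not designated emeritus).
Among Ibarra and Okafor, alphabetically by surname: Ibarra before Okafor.
Full order: Baptiste, Beaumont, Yilmaz, Varga, Whitfield, Drummond, Ibarra, Okafor, Saleh.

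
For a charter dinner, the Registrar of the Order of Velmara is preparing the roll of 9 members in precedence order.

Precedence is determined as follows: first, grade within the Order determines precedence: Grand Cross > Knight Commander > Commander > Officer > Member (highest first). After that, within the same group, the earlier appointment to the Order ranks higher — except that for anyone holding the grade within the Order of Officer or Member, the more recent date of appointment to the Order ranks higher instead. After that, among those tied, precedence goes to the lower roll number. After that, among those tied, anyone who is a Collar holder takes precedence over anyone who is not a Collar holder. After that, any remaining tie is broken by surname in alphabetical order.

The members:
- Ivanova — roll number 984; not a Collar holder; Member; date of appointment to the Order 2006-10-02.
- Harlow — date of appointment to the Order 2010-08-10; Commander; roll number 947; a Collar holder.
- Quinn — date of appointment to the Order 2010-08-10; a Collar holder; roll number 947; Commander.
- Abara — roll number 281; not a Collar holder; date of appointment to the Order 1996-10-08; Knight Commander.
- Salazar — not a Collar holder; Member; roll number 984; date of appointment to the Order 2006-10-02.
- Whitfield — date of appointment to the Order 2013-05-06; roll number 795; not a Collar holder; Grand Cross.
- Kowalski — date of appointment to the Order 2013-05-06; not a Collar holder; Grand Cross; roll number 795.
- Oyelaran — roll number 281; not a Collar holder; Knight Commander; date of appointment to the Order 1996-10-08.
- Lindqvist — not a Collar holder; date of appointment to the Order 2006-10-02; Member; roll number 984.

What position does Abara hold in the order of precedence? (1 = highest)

By grade within the Order: Kowalski and Whitfield (Grand Cross); then Abara and Oyelaran (Knight Commander); then Harlow and Quinn (Commander); then Ivanova, Lindqvist and Salazar (Member).
Kowalski and Whitfield both have date of appointment to the Order 2013-05-06, so the next rule applies.
Kowalski and Whitfield both have roll number 795, so the next rule applies.
Kowalski and Whitfield are each not a Collar holder, so the next rule applies.
Among Kowalski and Whitfield, alphabetically by surname: Kowalski before Whitfield.
Abara and Oyelaran both have date of appointment to the Order 1996-10-08, so the next rule applies.
Abara and Oyelaran both have roll number 281, so the next rule applies.
Abara and Oyelaran are each not a Collar holder, so the next rule applies.
Among Abara and Oyelaran, alphabetically by surname: Abara before Oyelaran.
Harlow and Quinn both have date of appointment to the Order 2010-08-10, so the next rule applies.
Harlow and Quinn both have roll number 947, so the next rule applies.
Harlow and Quinn are each a Collar holder, so the next rule applies.
Among Harlow and Quinn, alphabetically by surname: Harlow before Quinn.
Ivanova, Lindqvist and Salazar all have date of appointment to the Order 2006-10-02, so the next rule applies.
Ivanova, Lindqvist and Salazar all have roll number 984, so the next rule applies.
Ivanova, Lindqvist and Salazar are each not a Collar holder, so the next rule applies.
Among Ivanova, Lindqvist and Salazar, alphabetically by surname: Ivanova before Lindqvist before Salazar.
Order: Kowalski, Whitfield, Abara, Oyelaran, Harlow, Quinn, Ivanova, Lindqvist, Salazar. So position 3.

3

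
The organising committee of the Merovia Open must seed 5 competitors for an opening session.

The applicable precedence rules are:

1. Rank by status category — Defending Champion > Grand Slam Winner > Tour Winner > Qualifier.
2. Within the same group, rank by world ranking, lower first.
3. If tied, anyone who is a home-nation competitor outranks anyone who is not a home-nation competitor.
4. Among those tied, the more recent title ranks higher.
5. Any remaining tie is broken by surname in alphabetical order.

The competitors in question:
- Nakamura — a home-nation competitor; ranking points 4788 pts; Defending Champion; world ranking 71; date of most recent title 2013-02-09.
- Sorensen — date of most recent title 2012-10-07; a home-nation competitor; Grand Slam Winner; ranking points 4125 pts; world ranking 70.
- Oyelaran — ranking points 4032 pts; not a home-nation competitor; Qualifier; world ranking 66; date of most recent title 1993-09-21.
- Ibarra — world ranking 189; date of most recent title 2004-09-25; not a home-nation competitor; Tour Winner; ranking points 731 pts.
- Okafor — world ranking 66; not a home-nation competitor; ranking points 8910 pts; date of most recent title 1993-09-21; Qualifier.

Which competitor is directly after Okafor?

By status category: Nakamura (Defending Champion); then Sorensen (Grand Slam Winner); then Ibarra (Tour Winner); then Okafor and Oyelaran (Qualifier).
Okafor and Oyelaran both have world ranking 66, so the next rule applies.
Okafor and Oyelaran are each not a home-nation competitor, so the next rule applies.
Okafor and Oyelaran both have date of most recent title 1993-09-21, so the next rule applies.
Among Okafor and Oyelaran, alphabetically by surname: Okafor before Oyelaran.
Order: Nakamura, Sorensen, Ibarra, Okafor, Oyelaran.

Oyelaran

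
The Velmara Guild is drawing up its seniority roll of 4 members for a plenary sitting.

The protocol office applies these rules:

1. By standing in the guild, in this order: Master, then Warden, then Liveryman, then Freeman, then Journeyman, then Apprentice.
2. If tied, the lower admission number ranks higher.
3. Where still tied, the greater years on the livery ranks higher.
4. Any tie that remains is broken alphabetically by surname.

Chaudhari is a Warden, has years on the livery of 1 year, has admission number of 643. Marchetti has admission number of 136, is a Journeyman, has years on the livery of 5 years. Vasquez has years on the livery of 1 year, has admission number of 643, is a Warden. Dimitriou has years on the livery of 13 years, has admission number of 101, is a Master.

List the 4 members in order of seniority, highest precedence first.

By standing in the guild: Dimitriou (Master); then Chaudhari and Vasquez (Warden); then Marchetti (Journeyman).
Chaudhari and Vasquez both have admission number 643, so the next rule applies.
Chaudhari and Vasquez both have years on the livery 1 year, so the next rule applies.
Among Chaudhari and Vasquez, alphabetically by surname: Chaudhari before Vasquez.
Full order: Dimitriou, Chaudhari, Vasquez, Marchetti.

Dimitriou, Chaudhari, Vasquez, Marchetti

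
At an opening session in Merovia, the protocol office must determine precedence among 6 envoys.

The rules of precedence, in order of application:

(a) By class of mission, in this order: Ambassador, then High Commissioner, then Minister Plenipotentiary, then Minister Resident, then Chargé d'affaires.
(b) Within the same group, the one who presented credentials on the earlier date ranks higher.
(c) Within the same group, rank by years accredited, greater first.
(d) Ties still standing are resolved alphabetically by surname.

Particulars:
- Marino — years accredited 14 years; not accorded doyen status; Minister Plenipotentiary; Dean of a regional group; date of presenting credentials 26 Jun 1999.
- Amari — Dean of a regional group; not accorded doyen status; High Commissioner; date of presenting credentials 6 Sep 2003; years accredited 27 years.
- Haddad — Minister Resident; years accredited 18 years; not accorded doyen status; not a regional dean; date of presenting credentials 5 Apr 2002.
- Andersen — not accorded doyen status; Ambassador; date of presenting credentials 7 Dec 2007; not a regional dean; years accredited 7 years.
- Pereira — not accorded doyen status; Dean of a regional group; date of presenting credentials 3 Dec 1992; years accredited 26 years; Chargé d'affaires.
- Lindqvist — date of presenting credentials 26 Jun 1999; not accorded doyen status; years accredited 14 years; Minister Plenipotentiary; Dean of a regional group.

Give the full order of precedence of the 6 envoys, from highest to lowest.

Andersen, Amari, Lindqvist, Marino, Haddad, Pereira

By class of mission: Andersen (Ambassador); then Amari (High Commissioner); then Lindqvist and Marino (Minister Plenipotentiary); then Haddad (Minister Resident); then Pereira (Chargé d'affaires).
Lindqvist and Marino both have date of presenting credentials 26 Jun 1999, so the next rule applies.
Lindqvist and Marino both have years accredited 14 years, so the next rule applies.
Among Lindqvist and Marino, alphabetically by surname: Lindqvist before Marino.
Full order: Andersen, Amari, Lindqvist, Marino, Haddad, Pereira.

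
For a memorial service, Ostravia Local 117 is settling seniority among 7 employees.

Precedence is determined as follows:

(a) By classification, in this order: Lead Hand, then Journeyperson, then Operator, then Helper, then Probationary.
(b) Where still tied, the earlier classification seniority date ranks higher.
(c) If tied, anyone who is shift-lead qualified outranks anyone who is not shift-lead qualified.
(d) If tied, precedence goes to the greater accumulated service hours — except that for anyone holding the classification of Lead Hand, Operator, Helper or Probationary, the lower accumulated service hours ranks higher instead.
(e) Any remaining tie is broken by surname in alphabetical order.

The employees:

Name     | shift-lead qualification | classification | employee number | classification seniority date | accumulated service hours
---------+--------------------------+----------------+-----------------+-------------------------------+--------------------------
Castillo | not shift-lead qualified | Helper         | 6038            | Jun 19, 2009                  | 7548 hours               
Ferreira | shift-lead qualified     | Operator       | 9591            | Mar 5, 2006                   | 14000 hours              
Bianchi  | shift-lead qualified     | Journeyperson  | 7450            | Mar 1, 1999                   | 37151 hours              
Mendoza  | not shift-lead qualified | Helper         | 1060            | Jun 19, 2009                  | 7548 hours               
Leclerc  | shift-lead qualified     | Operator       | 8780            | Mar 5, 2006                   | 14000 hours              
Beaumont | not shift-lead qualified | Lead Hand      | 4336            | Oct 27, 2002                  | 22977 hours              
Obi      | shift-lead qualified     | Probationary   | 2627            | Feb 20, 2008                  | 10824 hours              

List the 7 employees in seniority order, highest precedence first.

By classification: Beaumont (Lead Hand); then Bianchi (Journeyperson); then Ferreira and Leclerc (Operator); then Castillo and Mendoza (Helper); then Obi (Probationary).
Ferreira and Leclerc both have classification seniority date Mar 5, 2006, so the next rule applies.
Ferreira and Leclerc are each shift-lead qualified, so the next rule applies.
Ferreira and Leclerc both have accumulated service hours 14000 hours, so the next rule applies.
Among Ferreira and Leclerc, alphabetically by surname: Ferreira before Leclerc.
Castillo and Mendoza both have classification seniority date Jun 19, 2009, so the next rule applies.
Castillo and Mendoza are each not shift-lead qualified, so the next rule applies.
Castillo and Mendoza both have accumulated service hours 7548 hours, so the next rule applies.
Among Castillo and Mendoza, alphabetically by surname: Castillo before Mendoza.
Full order: Beaumont, Bianchi, Ferreira, Leclerc, Castillo, Mendoza, Obi.

Beaumont, Bianchi, Ferreira, Leclerc, Castillo, Mendoza, Obi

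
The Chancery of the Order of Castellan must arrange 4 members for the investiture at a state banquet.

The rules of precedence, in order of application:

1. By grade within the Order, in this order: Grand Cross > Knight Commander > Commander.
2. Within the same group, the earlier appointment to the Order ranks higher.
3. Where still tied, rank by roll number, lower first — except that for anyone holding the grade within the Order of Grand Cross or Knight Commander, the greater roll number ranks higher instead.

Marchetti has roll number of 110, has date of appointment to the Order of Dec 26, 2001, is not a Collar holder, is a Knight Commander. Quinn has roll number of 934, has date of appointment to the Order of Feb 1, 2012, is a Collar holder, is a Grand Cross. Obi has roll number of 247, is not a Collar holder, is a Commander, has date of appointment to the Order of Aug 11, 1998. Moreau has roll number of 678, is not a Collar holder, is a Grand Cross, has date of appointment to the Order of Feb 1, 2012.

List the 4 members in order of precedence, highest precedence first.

Quinn, Moreau, Marchetti, Obi

By grade within the Order: Quinn and Moreau (Grand Cross); then Marchetti (Knight Commander); then Obi (Commander).
Quinn and Moreau both have date of appointment to the Order Feb 1, 2012, so the next rule applies.
Among Quinn and Moreau, by roll number (higher first) (reversed rule for this group): Quinn (934) before Moreau (678).
Full order: Quinn, Moreau, Marchetti, Obi.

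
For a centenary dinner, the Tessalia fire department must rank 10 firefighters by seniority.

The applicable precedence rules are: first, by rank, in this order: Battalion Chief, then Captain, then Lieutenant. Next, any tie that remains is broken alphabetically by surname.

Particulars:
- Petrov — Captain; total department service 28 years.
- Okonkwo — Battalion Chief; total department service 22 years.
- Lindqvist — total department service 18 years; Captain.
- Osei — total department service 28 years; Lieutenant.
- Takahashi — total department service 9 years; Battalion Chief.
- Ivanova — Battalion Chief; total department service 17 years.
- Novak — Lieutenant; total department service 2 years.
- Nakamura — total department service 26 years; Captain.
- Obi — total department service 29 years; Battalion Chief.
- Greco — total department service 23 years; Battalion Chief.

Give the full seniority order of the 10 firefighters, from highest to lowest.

By rank: Greco, Ivanova, Obi, Okonkwo and Takahashi (Battalion Chief); then Lindqvist, Nakamura and Petrov (Captain); then Novak and Osei (Lieutenant).
Among Greco, Ivanova, Obi, Okonkwo and Takahashi, alphabetically by surname: Greco before Ivanova before Obi before Okonkwo before Takahashi.
Among Lindqvist, Nakamura and Petrov, alphabetically by surname: Lindqvist before Nakamura before Petrov.
Among Novak and Osei, alphabetically by surname: Novak before Osei.
Full order: Greco, Ivanova, Obi, Okonkwo, Takahashi, Lindqvist, Nakamura, Petrov, Novak, Osei.

Greco, Ivanova, Obi, Okonkwo, Takahashi, Lindqvist, Nakamura, Petrov, Novak, Osei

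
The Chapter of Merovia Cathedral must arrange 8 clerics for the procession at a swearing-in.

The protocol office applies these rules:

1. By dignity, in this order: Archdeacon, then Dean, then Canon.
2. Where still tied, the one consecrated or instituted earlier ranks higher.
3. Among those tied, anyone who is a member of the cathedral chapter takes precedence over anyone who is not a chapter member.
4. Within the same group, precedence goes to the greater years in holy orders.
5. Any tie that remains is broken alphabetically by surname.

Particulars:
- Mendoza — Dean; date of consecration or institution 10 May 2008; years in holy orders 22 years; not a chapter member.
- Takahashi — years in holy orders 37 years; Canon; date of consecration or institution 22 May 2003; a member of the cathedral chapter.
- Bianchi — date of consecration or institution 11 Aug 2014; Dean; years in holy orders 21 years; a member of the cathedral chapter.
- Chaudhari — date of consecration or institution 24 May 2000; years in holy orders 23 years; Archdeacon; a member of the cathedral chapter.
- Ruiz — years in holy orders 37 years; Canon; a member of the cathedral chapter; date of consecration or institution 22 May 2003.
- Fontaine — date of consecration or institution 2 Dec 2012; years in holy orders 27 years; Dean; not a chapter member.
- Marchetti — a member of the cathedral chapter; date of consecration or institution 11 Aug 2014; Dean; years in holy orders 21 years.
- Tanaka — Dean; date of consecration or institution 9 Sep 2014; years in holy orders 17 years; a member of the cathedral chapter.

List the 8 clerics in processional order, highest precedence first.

By dignity: Chaudhari (Archdeacon); then Mendoza, Fontaine, Bianchi, Marchetti and Tanaka (Dean); then Ruiz and Takahashi (Canon).
Among Mendoza, Fontaine, Bianchi, Marchetti and Tanaka, by date of consecration or institution (earlier first): Mendoza (10 May 2008) before Fontaine (2 Dec 2012) before Bianchi and Marchetti (11 Aug 2014) before Tanaka (9 Sep 2014).
Bianchi and Marchetti are each a member of the cathedral chapter, so the next rule applies.
Bianchi and Marchetti both have years in holy orders 21 years, so the next rule applies.
Among Bianchi and Marchetti, alphabetically by surname: Bianchi before Marchetti.
Ruiz and Takahashi both have date of consecration or institution 22 May 2003, so the next rule applies.
Ruiz and Takahashi are each a member of the cathedral chapter, so the next rule applies.
Ruiz and Takahashi both have years in holy orders 37 years, so the next rule applies.
Among Ruiz and Takahashi, alphabetically by surname: Ruiz before Takahashi.
Full order: Chaudhari, Mendoza, Fontaine, Bianchi, Marchetti, Tanaka, Ruiz, Takahashi.

Chaudhari, Mendoza, Fontaine, Bianchi, Marchetti, Tanaka, Ruiz, Takahashi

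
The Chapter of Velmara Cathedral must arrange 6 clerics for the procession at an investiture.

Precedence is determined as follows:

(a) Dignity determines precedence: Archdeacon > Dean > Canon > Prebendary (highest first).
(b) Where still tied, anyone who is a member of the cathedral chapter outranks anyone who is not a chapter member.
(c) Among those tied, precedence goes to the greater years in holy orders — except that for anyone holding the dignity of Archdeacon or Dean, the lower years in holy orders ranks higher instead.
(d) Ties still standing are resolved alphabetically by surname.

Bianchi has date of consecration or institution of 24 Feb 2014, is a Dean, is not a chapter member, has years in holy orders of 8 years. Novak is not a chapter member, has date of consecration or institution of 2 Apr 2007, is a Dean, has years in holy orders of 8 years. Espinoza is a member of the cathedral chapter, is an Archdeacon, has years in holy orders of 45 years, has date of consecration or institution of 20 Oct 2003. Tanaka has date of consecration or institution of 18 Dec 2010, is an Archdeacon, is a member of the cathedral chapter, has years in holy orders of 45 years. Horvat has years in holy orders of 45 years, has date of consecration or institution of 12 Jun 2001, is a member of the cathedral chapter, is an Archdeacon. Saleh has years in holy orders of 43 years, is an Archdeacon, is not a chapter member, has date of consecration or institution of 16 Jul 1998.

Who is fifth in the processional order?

Bianchi

By dignity: Espinoza, Horvat, Tanaka and Saleh (Archdeacon); then Bianchi and Novak (Dean).
Among Espinoza, Horvat, Tanaka and Saleh, a member of the cathedral chapter before not a chapter member: Espinoza, Horvat and Tanaka (a member of the cathedral chapter) before Saleh (not a chapter member).
Espinoza, Horvat and Tanaka all have years in holy orders 45 years, so the next rule applies.
Among Espinoza, Horvat and Tanaka, alphabetically by surname: Espinoza before Horvat before Tanaka.
Bianchi and Novak are each not a chapter member, so the next rule applies.
Bianchi and Novak both have years in holy orders 8 years, so the next rule applies.
Among Bianchi and Novak, alphabetically by surname: Bianchi before Novak.
Order: Espinoza, Horvat, Tanaka, Saleh, Bianchi, Novak.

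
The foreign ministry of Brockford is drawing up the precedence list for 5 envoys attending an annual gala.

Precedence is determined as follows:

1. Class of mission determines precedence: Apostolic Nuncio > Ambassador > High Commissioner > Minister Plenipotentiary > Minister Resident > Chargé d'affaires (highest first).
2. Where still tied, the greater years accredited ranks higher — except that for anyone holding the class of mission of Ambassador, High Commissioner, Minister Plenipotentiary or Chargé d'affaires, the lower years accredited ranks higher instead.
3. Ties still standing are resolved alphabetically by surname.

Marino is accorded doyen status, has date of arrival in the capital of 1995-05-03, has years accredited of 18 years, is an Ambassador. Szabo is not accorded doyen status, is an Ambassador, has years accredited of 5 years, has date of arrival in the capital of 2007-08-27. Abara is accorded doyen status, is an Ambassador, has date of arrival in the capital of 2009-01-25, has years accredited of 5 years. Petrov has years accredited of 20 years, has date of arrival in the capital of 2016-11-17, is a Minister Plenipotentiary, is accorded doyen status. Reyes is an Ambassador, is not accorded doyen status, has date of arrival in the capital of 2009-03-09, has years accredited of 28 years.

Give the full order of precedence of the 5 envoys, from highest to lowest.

By class of mission: Abara, Szabo, Marino and Reyes (Ambassador); then Petrov (Minister Plenipotentiary).
Among Abara, Szabo, Marino and Reyes, by years accredited (lower first) (reversed rule for this group): Abara and Szabo (5 years) before Marino (18 years) before Reyes (28 years).
Among Abara and Szabo, alphabetically by surname: Abara before Szabo.
Full order: Abara, Szabo, Marino, Reyes, Petrov.

Abara, Szabo, Marino, Reyes, Petrov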